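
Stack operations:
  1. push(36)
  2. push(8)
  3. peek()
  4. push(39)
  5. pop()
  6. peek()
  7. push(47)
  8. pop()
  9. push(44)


push(36) -> [36]
push(8) -> [36, 8]
peek()->8
push(39) -> [36, 8, 39]
pop()->39, [36, 8]
peek()->8
push(47) -> [36, 8, 47]
pop()->47, [36, 8]
push(44) -> [36, 8, 44]

Final stack: [36, 8, 44]


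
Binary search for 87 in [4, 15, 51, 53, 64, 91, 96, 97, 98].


Step 1: lo=0, hi=8, mid=4, val=64
Step 2: lo=5, hi=8, mid=6, val=96
Step 3: lo=5, hi=5, mid=5, val=91

Not found


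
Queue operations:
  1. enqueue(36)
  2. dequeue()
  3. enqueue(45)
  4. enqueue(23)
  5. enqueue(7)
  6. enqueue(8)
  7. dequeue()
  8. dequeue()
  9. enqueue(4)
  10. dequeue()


enqueue(36) -> [36]
dequeue()->36, []
enqueue(45) -> [45]
enqueue(23) -> [45, 23]
enqueue(7) -> [45, 23, 7]
enqueue(8) -> [45, 23, 7, 8]
dequeue()->45, [23, 7, 8]
dequeue()->23, [7, 8]
enqueue(4) -> [7, 8, 4]
dequeue()->7, [8, 4]

Final queue: [8, 4]


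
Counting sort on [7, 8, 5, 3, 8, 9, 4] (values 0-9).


Input: [7, 8, 5, 3, 8, 9, 4]
Counts: [0, 0, 0, 1, 1, 1, 0, 1, 2, 1]

Sorted: [3, 4, 5, 7, 8, 8, 9]


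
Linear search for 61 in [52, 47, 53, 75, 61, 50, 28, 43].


i=0: 52!=61
i=1: 47!=61
i=2: 53!=61
i=3: 75!=61
i=4: 61==61 found!

Found at 4, 5 comps


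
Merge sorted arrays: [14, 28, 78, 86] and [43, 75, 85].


Take 14 from A
Take 28 from A
Take 43 from B
Take 75 from B
Take 78 from A
Take 85 from B

Merged: [14, 28, 43, 75, 78, 85, 86]


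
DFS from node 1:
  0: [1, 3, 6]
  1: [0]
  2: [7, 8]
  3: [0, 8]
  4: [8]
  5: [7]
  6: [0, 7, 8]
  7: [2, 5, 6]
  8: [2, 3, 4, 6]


Visit 1, push [0]
Visit 0, push [6, 3]
Visit 3, push [8]
Visit 8, push [6, 4, 2]
Visit 2, push [7]
Visit 7, push [6, 5]
Visit 5, push []
Visit 6, push []
Visit 4, push []

DFS order: [1, 0, 3, 8, 2, 7, 5, 6, 4]


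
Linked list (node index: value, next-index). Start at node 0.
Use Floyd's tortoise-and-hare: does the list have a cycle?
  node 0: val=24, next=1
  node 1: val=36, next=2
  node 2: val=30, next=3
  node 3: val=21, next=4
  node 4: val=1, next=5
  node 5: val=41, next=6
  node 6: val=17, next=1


Floyd's tortoise (slow, +1) and hare (fast, +2):
  init: slow=0, fast=0
  step 1: slow=1, fast=2
  step 2: slow=2, fast=4
  step 3: slow=3, fast=6
  step 4: slow=4, fast=2
  step 5: slow=5, fast=4
  step 6: slow=6, fast=6
  slow == fast at node 6: cycle detected

Cycle: yes


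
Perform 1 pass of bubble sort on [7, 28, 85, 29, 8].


Initial: [7, 28, 85, 29, 8]
Pass 1: [7, 28, 29, 8, 85] (2 swaps)

After 1 pass: [7, 28, 29, 8, 85]


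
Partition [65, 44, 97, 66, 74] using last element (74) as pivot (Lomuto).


Pivot: 74
  65 <= 74: advance i (no swap)
  44 <= 74: advance i (no swap)
  66 <= 74: swap -> [65, 44, 66, 97, 74]
Place pivot at 3: [65, 44, 66, 74, 97]

Partitioned: [65, 44, 66, 74, 97]


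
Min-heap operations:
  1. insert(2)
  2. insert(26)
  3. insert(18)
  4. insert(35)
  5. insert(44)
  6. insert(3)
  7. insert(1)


insert(2) -> [2]
insert(26) -> [2, 26]
insert(18) -> [2, 26, 18]
insert(35) -> [2, 26, 18, 35]
insert(44) -> [2, 26, 18, 35, 44]
insert(3) -> [2, 26, 3, 35, 44, 18]
insert(1) -> [1, 26, 2, 35, 44, 18, 3]

Final heap: [1, 26, 2, 35, 44, 18, 3]


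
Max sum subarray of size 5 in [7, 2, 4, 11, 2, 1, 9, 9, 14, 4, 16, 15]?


[0:5]: 26
[1:6]: 20
[2:7]: 27
[3:8]: 32
[4:9]: 35
[5:10]: 37
[6:11]: 52
[7:12]: 58

Max: 58 at [7:12]


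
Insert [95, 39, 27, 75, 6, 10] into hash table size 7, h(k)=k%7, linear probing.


Insert 95: h=4 -> slot 4
Insert 39: h=4, 1 probes -> slot 5
Insert 27: h=6 -> slot 6
Insert 75: h=5, 2 probes -> slot 0
Insert 6: h=6, 2 probes -> slot 1
Insert 10: h=3 -> slot 3

Table: [75, 6, None, 10, 95, 39, 27]


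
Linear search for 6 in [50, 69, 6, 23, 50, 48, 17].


i=0: 50!=6
i=1: 69!=6
i=2: 6==6 found!

Found at 2, 3 comps


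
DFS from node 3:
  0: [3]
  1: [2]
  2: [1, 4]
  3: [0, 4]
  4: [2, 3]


Visit 3, push [4, 0]
Visit 0, push []
Visit 4, push [2]
Visit 2, push [1]
Visit 1, push []

DFS order: [3, 0, 4, 2, 1]


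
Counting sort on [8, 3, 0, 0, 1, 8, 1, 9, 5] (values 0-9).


Input: [8, 3, 0, 0, 1, 8, 1, 9, 5]
Counts: [2, 2, 0, 1, 0, 1, 0, 0, 2, 1]

Sorted: [0, 0, 1, 1, 3, 5, 8, 8, 9]


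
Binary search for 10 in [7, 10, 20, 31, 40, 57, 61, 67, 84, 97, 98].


Step 1: lo=0, hi=10, mid=5, val=57
Step 2: lo=0, hi=4, mid=2, val=20
Step 3: lo=0, hi=1, mid=0, val=7
Step 4: lo=1, hi=1, mid=1, val=10

Found at index 1


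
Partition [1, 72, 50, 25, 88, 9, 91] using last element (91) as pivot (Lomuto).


Pivot: 91
  1 <= 91: advance i (no swap)
  72 <= 91: advance i (no swap)
  50 <= 91: advance i (no swap)
  25 <= 91: advance i (no swap)
  88 <= 91: advance i (no swap)
  9 <= 91: advance i (no swap)
Place pivot at 6: [1, 72, 50, 25, 88, 9, 91]

Partitioned: [1, 72, 50, 25, 88, 9, 91]


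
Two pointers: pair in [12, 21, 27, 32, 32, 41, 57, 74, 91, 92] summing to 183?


lo=0(12)+hi=9(92)=104
lo=1(21)+hi=9(92)=113
lo=2(27)+hi=9(92)=119
lo=3(32)+hi=9(92)=124
lo=4(32)+hi=9(92)=124
lo=5(41)+hi=9(92)=133
lo=6(57)+hi=9(92)=149
lo=7(74)+hi=9(92)=166
lo=8(91)+hi=9(92)=183

Yes: 91+92=183


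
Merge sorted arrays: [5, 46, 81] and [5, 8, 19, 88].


Take 5 from A
Take 5 from B
Take 8 from B
Take 19 from B
Take 46 from A
Take 81 from A

Merged: [5, 5, 8, 19, 46, 81, 88]


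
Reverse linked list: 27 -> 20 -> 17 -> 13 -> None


Step 1: curr=27, set curr.next=prev(None) | reversed so far: 27
Step 2: curr=20, set curr.next=prev(27) | reversed so far: 20 -> 27
Step 3: curr=17, set curr.next=prev(20) | reversed so far: 17 -> 20 -> 27
Step 4: curr=13, set curr.next=prev(17) | reversed so far: 13 -> 17 -> 20 -> 27

13 -> 17 -> 20 -> 27 -> None


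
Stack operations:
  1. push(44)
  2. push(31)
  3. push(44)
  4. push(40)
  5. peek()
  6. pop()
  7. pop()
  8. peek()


push(44) -> [44]
push(31) -> [44, 31]
push(44) -> [44, 31, 44]
push(40) -> [44, 31, 44, 40]
peek()->40
pop()->40, [44, 31, 44]
pop()->44, [44, 31]
peek()->31

Final stack: [44, 31]


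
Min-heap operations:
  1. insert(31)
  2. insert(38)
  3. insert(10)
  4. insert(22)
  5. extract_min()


insert(31) -> [31]
insert(38) -> [31, 38]
insert(10) -> [10, 38, 31]
insert(22) -> [10, 22, 31, 38]
extract_min()->10, [22, 38, 31]

Final heap: [22, 38, 31]


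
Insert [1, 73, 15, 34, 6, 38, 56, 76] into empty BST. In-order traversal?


Insert 1: root
Insert 73: R from 1
Insert 15: R from 1 -> L from 73
Insert 34: R from 1 -> L from 73 -> R from 15
Insert 6: R from 1 -> L from 73 -> L from 15
Insert 38: R from 1 -> L from 73 -> R from 15 -> R from 34
Insert 56: R from 1 -> L from 73 -> R from 15 -> R from 34 -> R from 38
Insert 76: R from 1 -> R from 73

In-order: [1, 6, 15, 34, 38, 56, 73, 76]


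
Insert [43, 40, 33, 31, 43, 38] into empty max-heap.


Insert 43: [43]
Insert 40: [43, 40]
Insert 33: [43, 40, 33]
Insert 31: [43, 40, 33, 31]
Insert 43: [43, 43, 33, 31, 40]
Insert 38: [43, 43, 38, 31, 40, 33]

Final heap: [43, 43, 38, 31, 40, 33]


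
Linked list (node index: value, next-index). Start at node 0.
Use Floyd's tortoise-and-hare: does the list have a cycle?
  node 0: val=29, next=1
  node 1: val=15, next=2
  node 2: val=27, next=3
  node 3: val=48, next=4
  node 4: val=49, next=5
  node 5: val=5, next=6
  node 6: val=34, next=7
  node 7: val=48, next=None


Floyd's tortoise (slow, +1) and hare (fast, +2):
  init: slow=0, fast=0
  step 1: slow=1, fast=2
  step 2: slow=2, fast=4
  step 3: slow=3, fast=6
  step 4: fast 6->7->None, no cycle

Cycle: no


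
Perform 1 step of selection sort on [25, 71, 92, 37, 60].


Initial: [25, 71, 92, 37, 60]
Step 1: min=25 at 0
  Swap: [25, 71, 92, 37, 60]

After 1 step: [25, 71, 92, 37, 60]


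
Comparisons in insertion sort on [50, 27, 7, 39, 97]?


Algorithm: insertion sort
Input: [50, 27, 7, 39, 97]
Sorted: [7, 27, 39, 50, 97]

6


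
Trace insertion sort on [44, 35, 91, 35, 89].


Initial: [44, 35, 91, 35, 89]
Insert 35: [35, 44, 91, 35, 89]
Insert 91: [35, 44, 91, 35, 89]
Insert 35: [35, 35, 44, 91, 89]
Insert 89: [35, 35, 44, 89, 91]

Sorted: [35, 35, 44, 89, 91]


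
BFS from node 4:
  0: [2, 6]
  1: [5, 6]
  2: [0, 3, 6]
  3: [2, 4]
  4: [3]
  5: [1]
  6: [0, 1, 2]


Visit 4, enqueue [3]
Visit 3, enqueue [2]
Visit 2, enqueue [0, 6]
Visit 0, enqueue []
Visit 6, enqueue [1]
Visit 1, enqueue [5]
Visit 5, enqueue []

BFS order: [4, 3, 2, 0, 6, 1, 5]


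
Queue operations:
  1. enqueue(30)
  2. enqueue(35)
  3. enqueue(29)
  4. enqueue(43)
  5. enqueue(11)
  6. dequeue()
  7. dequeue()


enqueue(30) -> [30]
enqueue(35) -> [30, 35]
enqueue(29) -> [30, 35, 29]
enqueue(43) -> [30, 35, 29, 43]
enqueue(11) -> [30, 35, 29, 43, 11]
dequeue()->30, [35, 29, 43, 11]
dequeue()->35, [29, 43, 11]

Final queue: [29, 43, 11]


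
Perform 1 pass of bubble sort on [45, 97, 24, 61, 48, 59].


Initial: [45, 97, 24, 61, 48, 59]
Pass 1: [45, 24, 61, 48, 59, 97] (4 swaps)

After 1 pass: [45, 24, 61, 48, 59, 97]


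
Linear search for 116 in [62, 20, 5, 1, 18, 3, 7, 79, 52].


i=0: 62!=116
i=1: 20!=116
i=2: 5!=116
i=3: 1!=116
i=4: 18!=116
i=5: 3!=116
i=6: 7!=116
i=7: 79!=116
i=8: 52!=116

Not found, 9 comps


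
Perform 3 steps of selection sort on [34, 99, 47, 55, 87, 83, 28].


Initial: [34, 99, 47, 55, 87, 83, 28]
Step 1: min=28 at 6
  Swap: [28, 99, 47, 55, 87, 83, 34]
Step 2: min=34 at 6
  Swap: [28, 34, 47, 55, 87, 83, 99]
Step 3: min=47 at 2
  Swap: [28, 34, 47, 55, 87, 83, 99]

After 3 steps: [28, 34, 47, 55, 87, 83, 99]


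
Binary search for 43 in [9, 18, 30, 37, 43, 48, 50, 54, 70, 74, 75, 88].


Step 1: lo=0, hi=11, mid=5, val=48
Step 2: lo=0, hi=4, mid=2, val=30
Step 3: lo=3, hi=4, mid=3, val=37
Step 4: lo=4, hi=4, mid=4, val=43

Found at index 4


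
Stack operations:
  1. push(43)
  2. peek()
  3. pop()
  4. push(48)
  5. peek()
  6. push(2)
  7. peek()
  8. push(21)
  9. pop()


push(43) -> [43]
peek()->43
pop()->43, []
push(48) -> [48]
peek()->48
push(2) -> [48, 2]
peek()->2
push(21) -> [48, 2, 21]
pop()->21, [48, 2]

Final stack: [48, 2]


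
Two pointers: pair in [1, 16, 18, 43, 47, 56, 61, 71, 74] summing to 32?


lo=0(1)+hi=8(74)=75
lo=0(1)+hi=7(71)=72
lo=0(1)+hi=6(61)=62
lo=0(1)+hi=5(56)=57
lo=0(1)+hi=4(47)=48
lo=0(1)+hi=3(43)=44
lo=0(1)+hi=2(18)=19
lo=1(16)+hi=2(18)=34

No pair found


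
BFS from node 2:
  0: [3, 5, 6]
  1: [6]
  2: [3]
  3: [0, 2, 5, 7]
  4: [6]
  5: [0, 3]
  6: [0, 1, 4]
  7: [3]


Visit 2, enqueue [3]
Visit 3, enqueue [0, 5, 7]
Visit 0, enqueue [6]
Visit 5, enqueue []
Visit 7, enqueue []
Visit 6, enqueue [1, 4]
Visit 1, enqueue []
Visit 4, enqueue []

BFS order: [2, 3, 0, 5, 7, 6, 1, 4]


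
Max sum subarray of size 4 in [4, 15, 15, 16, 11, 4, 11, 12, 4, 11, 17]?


[0:4]: 50
[1:5]: 57
[2:6]: 46
[3:7]: 42
[4:8]: 38
[5:9]: 31
[6:10]: 38
[7:11]: 44

Max: 57 at [1:5]


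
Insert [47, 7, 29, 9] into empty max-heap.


Insert 47: [47]
Insert 7: [47, 7]
Insert 29: [47, 7, 29]
Insert 9: [47, 9, 29, 7]

Final heap: [47, 9, 29, 7]


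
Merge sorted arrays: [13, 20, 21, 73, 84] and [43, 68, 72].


Take 13 from A
Take 20 from A
Take 21 from A
Take 43 from B
Take 68 from B
Take 72 from B

Merged: [13, 20, 21, 43, 68, 72, 73, 84]


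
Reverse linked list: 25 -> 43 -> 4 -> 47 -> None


Step 1: curr=25, set curr.next=prev(None) | reversed so far: 25
Step 2: curr=43, set curr.next=prev(25) | reversed so far: 43 -> 25
Step 3: curr=4, set curr.next=prev(43) | reversed so far: 4 -> 43 -> 25
Step 4: curr=47, set curr.next=prev(4) | reversed so far: 47 -> 4 -> 43 -> 25

47 -> 4 -> 43 -> 25 -> None


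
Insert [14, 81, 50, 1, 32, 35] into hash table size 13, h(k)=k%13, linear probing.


Insert 14: h=1 -> slot 1
Insert 81: h=3 -> slot 3
Insert 50: h=11 -> slot 11
Insert 1: h=1, 1 probes -> slot 2
Insert 32: h=6 -> slot 6
Insert 35: h=9 -> slot 9

Table: [None, 14, 1, 81, None, None, 32, None, None, 35, None, 50, None]


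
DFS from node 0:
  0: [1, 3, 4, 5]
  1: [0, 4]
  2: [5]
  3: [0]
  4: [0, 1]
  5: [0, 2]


Visit 0, push [5, 4, 3, 1]
Visit 1, push [4]
Visit 4, push []
Visit 3, push []
Visit 5, push [2]
Visit 2, push []

DFS order: [0, 1, 4, 3, 5, 2]


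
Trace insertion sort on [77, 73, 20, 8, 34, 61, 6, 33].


Initial: [77, 73, 20, 8, 34, 61, 6, 33]
Insert 73: [73, 77, 20, 8, 34, 61, 6, 33]
Insert 20: [20, 73, 77, 8, 34, 61, 6, 33]
Insert 8: [8, 20, 73, 77, 34, 61, 6, 33]
Insert 34: [8, 20, 34, 73, 77, 61, 6, 33]
Insert 61: [8, 20, 34, 61, 73, 77, 6, 33]
Insert 6: [6, 8, 20, 34, 61, 73, 77, 33]
Insert 33: [6, 8, 20, 33, 34, 61, 73, 77]

Sorted: [6, 8, 20, 33, 34, 61, 73, 77]


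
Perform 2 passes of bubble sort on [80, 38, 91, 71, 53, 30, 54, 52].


Initial: [80, 38, 91, 71, 53, 30, 54, 52]
Pass 1: [38, 80, 71, 53, 30, 54, 52, 91] (6 swaps)
Pass 2: [38, 71, 53, 30, 54, 52, 80, 91] (5 swaps)

After 2 passes: [38, 71, 53, 30, 54, 52, 80, 91]


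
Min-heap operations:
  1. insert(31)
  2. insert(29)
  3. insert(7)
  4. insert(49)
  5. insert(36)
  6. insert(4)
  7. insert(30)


insert(31) -> [31]
insert(29) -> [29, 31]
insert(7) -> [7, 31, 29]
insert(49) -> [7, 31, 29, 49]
insert(36) -> [7, 31, 29, 49, 36]
insert(4) -> [4, 31, 7, 49, 36, 29]
insert(30) -> [4, 31, 7, 49, 36, 29, 30]

Final heap: [4, 31, 7, 49, 36, 29, 30]


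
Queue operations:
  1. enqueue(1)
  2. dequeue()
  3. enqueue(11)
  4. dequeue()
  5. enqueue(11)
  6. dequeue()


enqueue(1) -> [1]
dequeue()->1, []
enqueue(11) -> [11]
dequeue()->11, []
enqueue(11) -> [11]
dequeue()->11, []

Final queue: []


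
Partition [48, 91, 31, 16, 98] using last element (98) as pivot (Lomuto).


Pivot: 98
  48 <= 98: advance i (no swap)
  91 <= 98: advance i (no swap)
  31 <= 98: advance i (no swap)
  16 <= 98: advance i (no swap)
Place pivot at 4: [48, 91, 31, 16, 98]

Partitioned: [48, 91, 31, 16, 98]


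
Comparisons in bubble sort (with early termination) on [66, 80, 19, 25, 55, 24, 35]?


Algorithm: bubble sort (with early termination)
Input: [66, 80, 19, 25, 55, 24, 35]
Sorted: [19, 24, 25, 35, 55, 66, 80]

20


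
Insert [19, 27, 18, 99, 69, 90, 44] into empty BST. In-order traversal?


Insert 19: root
Insert 27: R from 19
Insert 18: L from 19
Insert 99: R from 19 -> R from 27
Insert 69: R from 19 -> R from 27 -> L from 99
Insert 90: R from 19 -> R from 27 -> L from 99 -> R from 69
Insert 44: R from 19 -> R from 27 -> L from 99 -> L from 69

In-order: [18, 19, 27, 44, 69, 90, 99]


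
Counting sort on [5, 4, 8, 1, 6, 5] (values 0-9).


Input: [5, 4, 8, 1, 6, 5]
Counts: [0, 1, 0, 0, 1, 2, 1, 0, 1, 0]

Sorted: [1, 4, 5, 5, 6, 8]


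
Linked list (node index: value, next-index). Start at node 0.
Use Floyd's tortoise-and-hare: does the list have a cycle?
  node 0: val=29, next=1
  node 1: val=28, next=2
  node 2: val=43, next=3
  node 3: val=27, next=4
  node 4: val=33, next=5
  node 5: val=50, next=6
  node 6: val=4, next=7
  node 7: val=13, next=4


Floyd's tortoise (slow, +1) and hare (fast, +2):
  init: slow=0, fast=0
  step 1: slow=1, fast=2
  step 2: slow=2, fast=4
  step 3: slow=3, fast=6
  step 4: slow=4, fast=4
  slow == fast at node 4: cycle detected

Cycle: yes


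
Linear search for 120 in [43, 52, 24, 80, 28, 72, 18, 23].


i=0: 43!=120
i=1: 52!=120
i=2: 24!=120
i=3: 80!=120
i=4: 28!=120
i=5: 72!=120
i=6: 18!=120
i=7: 23!=120

Not found, 8 comps


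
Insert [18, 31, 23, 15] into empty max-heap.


Insert 18: [18]
Insert 31: [31, 18]
Insert 23: [31, 18, 23]
Insert 15: [31, 18, 23, 15]

Final heap: [31, 18, 23, 15]


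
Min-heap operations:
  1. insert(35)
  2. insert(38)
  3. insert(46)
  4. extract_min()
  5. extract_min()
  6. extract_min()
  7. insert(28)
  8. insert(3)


insert(35) -> [35]
insert(38) -> [35, 38]
insert(46) -> [35, 38, 46]
extract_min()->35, [38, 46]
extract_min()->38, [46]
extract_min()->46, []
insert(28) -> [28]
insert(3) -> [3, 28]

Final heap: [3, 28]


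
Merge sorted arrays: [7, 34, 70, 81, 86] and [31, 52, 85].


Take 7 from A
Take 31 from B
Take 34 from A
Take 52 from B
Take 70 from A
Take 81 from A
Take 85 from B

Merged: [7, 31, 34, 52, 70, 81, 85, 86]


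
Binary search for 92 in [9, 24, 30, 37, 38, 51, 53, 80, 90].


Step 1: lo=0, hi=8, mid=4, val=38
Step 2: lo=5, hi=8, mid=6, val=53
Step 3: lo=7, hi=8, mid=7, val=80
Step 4: lo=8, hi=8, mid=8, val=90

Not found


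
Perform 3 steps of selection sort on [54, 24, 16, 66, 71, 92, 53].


Initial: [54, 24, 16, 66, 71, 92, 53]
Step 1: min=16 at 2
  Swap: [16, 24, 54, 66, 71, 92, 53]
Step 2: min=24 at 1
  Swap: [16, 24, 54, 66, 71, 92, 53]
Step 3: min=53 at 6
  Swap: [16, 24, 53, 66, 71, 92, 54]

After 3 steps: [16, 24, 53, 66, 71, 92, 54]


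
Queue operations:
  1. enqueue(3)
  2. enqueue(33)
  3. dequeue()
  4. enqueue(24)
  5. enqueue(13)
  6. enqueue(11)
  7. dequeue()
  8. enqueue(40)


enqueue(3) -> [3]
enqueue(33) -> [3, 33]
dequeue()->3, [33]
enqueue(24) -> [33, 24]
enqueue(13) -> [33, 24, 13]
enqueue(11) -> [33, 24, 13, 11]
dequeue()->33, [24, 13, 11]
enqueue(40) -> [24, 13, 11, 40]

Final queue: [24, 13, 11, 40]


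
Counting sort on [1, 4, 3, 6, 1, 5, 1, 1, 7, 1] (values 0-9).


Input: [1, 4, 3, 6, 1, 5, 1, 1, 7, 1]
Counts: [0, 5, 0, 1, 1, 1, 1, 1, 0, 0]

Sorted: [1, 1, 1, 1, 1, 3, 4, 5, 6, 7]


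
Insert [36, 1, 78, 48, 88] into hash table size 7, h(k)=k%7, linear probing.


Insert 36: h=1 -> slot 1
Insert 1: h=1, 1 probes -> slot 2
Insert 78: h=1, 2 probes -> slot 3
Insert 48: h=6 -> slot 6
Insert 88: h=4 -> slot 4

Table: [None, 36, 1, 78, 88, None, 48]


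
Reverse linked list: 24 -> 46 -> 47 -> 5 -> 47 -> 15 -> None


Step 1: curr=24, set curr.next=prev(None) | reversed so far: 24
Step 2: curr=46, set curr.next=prev(24) | reversed so far: 46 -> 24
Step 3: curr=47, set curr.next=prev(46) | reversed so far: 47 -> 46 -> 24
Step 4: curr=5, set curr.next=prev(47) | reversed so far: 5 -> 47 -> 46 -> 24
Step 5: curr=47, set curr.next=prev(5) | reversed so far: 47 -> 5 -> 47 -> 46 -> 24
Step 6: curr=15, set curr.next=prev(47) | reversed so far: 15 -> 47 -> 5 -> 47 -> 46 -> 24

15 -> 47 -> 5 -> 47 -> 46 -> 24 -> None


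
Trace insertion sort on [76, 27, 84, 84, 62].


Initial: [76, 27, 84, 84, 62]
Insert 27: [27, 76, 84, 84, 62]
Insert 84: [27, 76, 84, 84, 62]
Insert 84: [27, 76, 84, 84, 62]
Insert 62: [27, 62, 76, 84, 84]

Sorted: [27, 62, 76, 84, 84]


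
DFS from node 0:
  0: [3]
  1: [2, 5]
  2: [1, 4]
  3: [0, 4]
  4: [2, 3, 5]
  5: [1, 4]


Visit 0, push [3]
Visit 3, push [4]
Visit 4, push [5, 2]
Visit 2, push [1]
Visit 1, push [5]
Visit 5, push []

DFS order: [0, 3, 4, 2, 1, 5]


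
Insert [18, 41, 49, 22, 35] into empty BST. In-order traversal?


Insert 18: root
Insert 41: R from 18
Insert 49: R from 18 -> R from 41
Insert 22: R from 18 -> L from 41
Insert 35: R from 18 -> L from 41 -> R from 22

In-order: [18, 22, 35, 41, 49]


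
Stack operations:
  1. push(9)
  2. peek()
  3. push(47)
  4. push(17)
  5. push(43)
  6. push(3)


push(9) -> [9]
peek()->9
push(47) -> [9, 47]
push(17) -> [9, 47, 17]
push(43) -> [9, 47, 17, 43]
push(3) -> [9, 47, 17, 43, 3]

Final stack: [9, 47, 17, 43, 3]


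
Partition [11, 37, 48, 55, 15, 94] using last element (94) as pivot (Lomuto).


Pivot: 94
  11 <= 94: advance i (no swap)
  37 <= 94: advance i (no swap)
  48 <= 94: advance i (no swap)
  55 <= 94: advance i (no swap)
  15 <= 94: advance i (no swap)
Place pivot at 5: [11, 37, 48, 55, 15, 94]

Partitioned: [11, 37, 48, 55, 15, 94]


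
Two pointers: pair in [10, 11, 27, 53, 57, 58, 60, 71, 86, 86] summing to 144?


lo=0(10)+hi=9(86)=96
lo=1(11)+hi=9(86)=97
lo=2(27)+hi=9(86)=113
lo=3(53)+hi=9(86)=139
lo=4(57)+hi=9(86)=143
lo=5(58)+hi=9(86)=144

Yes: 58+86=144


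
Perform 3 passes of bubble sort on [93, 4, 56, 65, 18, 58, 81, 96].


Initial: [93, 4, 56, 65, 18, 58, 81, 96]
Pass 1: [4, 56, 65, 18, 58, 81, 93, 96] (6 swaps)
Pass 2: [4, 56, 18, 58, 65, 81, 93, 96] (2 swaps)
Pass 3: [4, 18, 56, 58, 65, 81, 93, 96] (1 swaps)

After 3 passes: [4, 18, 56, 58, 65, 81, 93, 96]


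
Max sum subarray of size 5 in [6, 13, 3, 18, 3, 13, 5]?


[0:5]: 43
[1:6]: 50
[2:7]: 42

Max: 50 at [1:6]


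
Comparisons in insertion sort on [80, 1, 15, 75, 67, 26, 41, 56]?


Algorithm: insertion sort
Input: [80, 1, 15, 75, 67, 26, 41, 56]
Sorted: [1, 15, 26, 41, 56, 67, 75, 80]

20


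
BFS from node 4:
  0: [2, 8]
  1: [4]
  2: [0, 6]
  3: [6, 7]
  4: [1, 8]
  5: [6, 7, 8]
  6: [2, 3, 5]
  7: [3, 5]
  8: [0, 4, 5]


Visit 4, enqueue [1, 8]
Visit 1, enqueue []
Visit 8, enqueue [0, 5]
Visit 0, enqueue [2]
Visit 5, enqueue [6, 7]
Visit 2, enqueue []
Visit 6, enqueue [3]
Visit 7, enqueue []
Visit 3, enqueue []

BFS order: [4, 1, 8, 0, 5, 2, 6, 7, 3]


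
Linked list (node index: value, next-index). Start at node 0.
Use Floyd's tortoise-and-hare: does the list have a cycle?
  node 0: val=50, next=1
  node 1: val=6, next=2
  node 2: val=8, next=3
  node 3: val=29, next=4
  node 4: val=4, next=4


Floyd's tortoise (slow, +1) and hare (fast, +2):
  init: slow=0, fast=0
  step 1: slow=1, fast=2
  step 2: slow=2, fast=4
  step 3: slow=3, fast=4
  step 4: slow=4, fast=4
  slow == fast at node 4: cycle detected

Cycle: yes


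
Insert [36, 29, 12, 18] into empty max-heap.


Insert 36: [36]
Insert 29: [36, 29]
Insert 12: [36, 29, 12]
Insert 18: [36, 29, 12, 18]

Final heap: [36, 29, 12, 18]


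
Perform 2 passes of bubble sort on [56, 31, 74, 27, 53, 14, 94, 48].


Initial: [56, 31, 74, 27, 53, 14, 94, 48]
Pass 1: [31, 56, 27, 53, 14, 74, 48, 94] (5 swaps)
Pass 2: [31, 27, 53, 14, 56, 48, 74, 94] (4 swaps)

After 2 passes: [31, 27, 53, 14, 56, 48, 74, 94]


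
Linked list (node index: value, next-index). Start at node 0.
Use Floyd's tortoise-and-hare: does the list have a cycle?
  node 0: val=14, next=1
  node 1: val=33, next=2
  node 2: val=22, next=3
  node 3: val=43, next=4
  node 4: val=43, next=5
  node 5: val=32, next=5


Floyd's tortoise (slow, +1) and hare (fast, +2):
  init: slow=0, fast=0
  step 1: slow=1, fast=2
  step 2: slow=2, fast=4
  step 3: slow=3, fast=5
  step 4: slow=4, fast=5
  step 5: slow=5, fast=5
  slow == fast at node 5: cycle detected

Cycle: yes


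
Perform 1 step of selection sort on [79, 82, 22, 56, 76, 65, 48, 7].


Initial: [79, 82, 22, 56, 76, 65, 48, 7]
Step 1: min=7 at 7
  Swap: [7, 82, 22, 56, 76, 65, 48, 79]

After 1 step: [7, 82, 22, 56, 76, 65, 48, 79]


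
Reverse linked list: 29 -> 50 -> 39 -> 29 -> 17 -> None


Step 1: curr=29, set curr.next=prev(None) | reversed so far: 29
Step 2: curr=50, set curr.next=prev(29) | reversed so far: 50 -> 29
Step 3: curr=39, set curr.next=prev(50) | reversed so far: 39 -> 50 -> 29
Step 4: curr=29, set curr.next=prev(39) | reversed so far: 29 -> 39 -> 50 -> 29
Step 5: curr=17, set curr.next=prev(29) | reversed so far: 17 -> 29 -> 39 -> 50 -> 29

17 -> 29 -> 39 -> 50 -> 29 -> None


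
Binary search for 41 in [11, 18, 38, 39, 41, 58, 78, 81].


Step 1: lo=0, hi=7, mid=3, val=39
Step 2: lo=4, hi=7, mid=5, val=58
Step 3: lo=4, hi=4, mid=4, val=41

Found at index 4


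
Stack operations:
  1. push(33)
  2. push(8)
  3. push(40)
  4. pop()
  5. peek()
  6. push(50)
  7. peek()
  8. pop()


push(33) -> [33]
push(8) -> [33, 8]
push(40) -> [33, 8, 40]
pop()->40, [33, 8]
peek()->8
push(50) -> [33, 8, 50]
peek()->50
pop()->50, [33, 8]

Final stack: [33, 8]


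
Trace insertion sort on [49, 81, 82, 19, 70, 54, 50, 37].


Initial: [49, 81, 82, 19, 70, 54, 50, 37]
Insert 81: [49, 81, 82, 19, 70, 54, 50, 37]
Insert 82: [49, 81, 82, 19, 70, 54, 50, 37]
Insert 19: [19, 49, 81, 82, 70, 54, 50, 37]
Insert 70: [19, 49, 70, 81, 82, 54, 50, 37]
Insert 54: [19, 49, 54, 70, 81, 82, 50, 37]
Insert 50: [19, 49, 50, 54, 70, 81, 82, 37]
Insert 37: [19, 37, 49, 50, 54, 70, 81, 82]

Sorted: [19, 37, 49, 50, 54, 70, 81, 82]


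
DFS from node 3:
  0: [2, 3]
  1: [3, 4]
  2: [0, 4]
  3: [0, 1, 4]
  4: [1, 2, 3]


Visit 3, push [4, 1, 0]
Visit 0, push [2]
Visit 2, push [4]
Visit 4, push [1]
Visit 1, push []

DFS order: [3, 0, 2, 4, 1]


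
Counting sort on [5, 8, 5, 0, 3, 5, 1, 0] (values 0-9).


Input: [5, 8, 5, 0, 3, 5, 1, 0]
Counts: [2, 1, 0, 1, 0, 3, 0, 0, 1, 0]

Sorted: [0, 0, 1, 3, 5, 5, 5, 8]


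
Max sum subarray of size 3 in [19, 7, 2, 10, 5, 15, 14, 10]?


[0:3]: 28
[1:4]: 19
[2:5]: 17
[3:6]: 30
[4:7]: 34
[5:8]: 39

Max: 39 at [5:8]


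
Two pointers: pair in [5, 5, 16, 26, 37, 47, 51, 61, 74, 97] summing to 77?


lo=0(5)+hi=9(97)=102
lo=0(5)+hi=8(74)=79
lo=0(5)+hi=7(61)=66
lo=1(5)+hi=7(61)=66
lo=2(16)+hi=7(61)=77

Yes: 16+61=77


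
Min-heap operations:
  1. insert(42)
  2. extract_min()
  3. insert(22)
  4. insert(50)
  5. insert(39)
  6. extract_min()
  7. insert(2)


insert(42) -> [42]
extract_min()->42, []
insert(22) -> [22]
insert(50) -> [22, 50]
insert(39) -> [22, 50, 39]
extract_min()->22, [39, 50]
insert(2) -> [2, 50, 39]

Final heap: [2, 50, 39]


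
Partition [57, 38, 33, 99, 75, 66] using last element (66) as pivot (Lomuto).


Pivot: 66
  57 <= 66: advance i (no swap)
  38 <= 66: advance i (no swap)
  33 <= 66: advance i (no swap)
Place pivot at 3: [57, 38, 33, 66, 75, 99]

Partitioned: [57, 38, 33, 66, 75, 99]


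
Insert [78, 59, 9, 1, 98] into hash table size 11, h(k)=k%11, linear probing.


Insert 78: h=1 -> slot 1
Insert 59: h=4 -> slot 4
Insert 9: h=9 -> slot 9
Insert 1: h=1, 1 probes -> slot 2
Insert 98: h=10 -> slot 10

Table: [None, 78, 1, None, 59, None, None, None, None, 9, 98]


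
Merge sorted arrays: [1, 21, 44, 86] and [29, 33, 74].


Take 1 from A
Take 21 from A
Take 29 from B
Take 33 from B
Take 44 from A
Take 74 from B

Merged: [1, 21, 29, 33, 44, 74, 86]


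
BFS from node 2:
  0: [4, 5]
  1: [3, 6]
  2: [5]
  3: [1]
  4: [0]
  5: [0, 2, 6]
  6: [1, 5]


Visit 2, enqueue [5]
Visit 5, enqueue [0, 6]
Visit 0, enqueue [4]
Visit 6, enqueue [1]
Visit 4, enqueue []
Visit 1, enqueue [3]
Visit 3, enqueue []

BFS order: [2, 5, 0, 6, 4, 1, 3]


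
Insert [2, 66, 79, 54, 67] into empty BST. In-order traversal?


Insert 2: root
Insert 66: R from 2
Insert 79: R from 2 -> R from 66
Insert 54: R from 2 -> L from 66
Insert 67: R from 2 -> R from 66 -> L from 79

In-order: [2, 54, 66, 67, 79]


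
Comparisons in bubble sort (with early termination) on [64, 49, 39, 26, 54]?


Algorithm: bubble sort (with early termination)
Input: [64, 49, 39, 26, 54]
Sorted: [26, 39, 49, 54, 64]

10


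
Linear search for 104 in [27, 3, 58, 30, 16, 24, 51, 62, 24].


i=0: 27!=104
i=1: 3!=104
i=2: 58!=104
i=3: 30!=104
i=4: 16!=104
i=5: 24!=104
i=6: 51!=104
i=7: 62!=104
i=8: 24!=104

Not found, 9 comps


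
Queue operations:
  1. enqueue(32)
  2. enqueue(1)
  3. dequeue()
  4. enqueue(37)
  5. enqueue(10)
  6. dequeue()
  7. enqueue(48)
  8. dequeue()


enqueue(32) -> [32]
enqueue(1) -> [32, 1]
dequeue()->32, [1]
enqueue(37) -> [1, 37]
enqueue(10) -> [1, 37, 10]
dequeue()->1, [37, 10]
enqueue(48) -> [37, 10, 48]
dequeue()->37, [10, 48]

Final queue: [10, 48]


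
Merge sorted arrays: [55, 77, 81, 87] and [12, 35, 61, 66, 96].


Take 12 from B
Take 35 from B
Take 55 from A
Take 61 from B
Take 66 from B
Take 77 from A
Take 81 from A
Take 87 from A

Merged: [12, 35, 55, 61, 66, 77, 81, 87, 96]


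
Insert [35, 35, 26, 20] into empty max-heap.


Insert 35: [35]
Insert 35: [35, 35]
Insert 26: [35, 35, 26]
Insert 20: [35, 35, 26, 20]

Final heap: [35, 35, 26, 20]


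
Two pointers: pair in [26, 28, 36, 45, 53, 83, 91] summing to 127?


lo=0(26)+hi=6(91)=117
lo=1(28)+hi=6(91)=119
lo=2(36)+hi=6(91)=127

Yes: 36+91=127


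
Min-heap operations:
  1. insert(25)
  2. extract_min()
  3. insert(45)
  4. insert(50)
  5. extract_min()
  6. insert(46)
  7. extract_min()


insert(25) -> [25]
extract_min()->25, []
insert(45) -> [45]
insert(50) -> [45, 50]
extract_min()->45, [50]
insert(46) -> [46, 50]
extract_min()->46, [50]

Final heap: [50]


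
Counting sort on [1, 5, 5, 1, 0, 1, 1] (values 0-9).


Input: [1, 5, 5, 1, 0, 1, 1]
Counts: [1, 4, 0, 0, 0, 2, 0, 0, 0, 0]

Sorted: [0, 1, 1, 1, 1, 5, 5]


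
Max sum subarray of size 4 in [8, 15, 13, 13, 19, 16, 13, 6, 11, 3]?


[0:4]: 49
[1:5]: 60
[2:6]: 61
[3:7]: 61
[4:8]: 54
[5:9]: 46
[6:10]: 33

Max: 61 at [2:6]


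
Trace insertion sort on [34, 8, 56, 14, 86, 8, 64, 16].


Initial: [34, 8, 56, 14, 86, 8, 64, 16]
Insert 8: [8, 34, 56, 14, 86, 8, 64, 16]
Insert 56: [8, 34, 56, 14, 86, 8, 64, 16]
Insert 14: [8, 14, 34, 56, 86, 8, 64, 16]
Insert 86: [8, 14, 34, 56, 86, 8, 64, 16]
Insert 8: [8, 8, 14, 34, 56, 86, 64, 16]
Insert 64: [8, 8, 14, 34, 56, 64, 86, 16]
Insert 16: [8, 8, 14, 16, 34, 56, 64, 86]

Sorted: [8, 8, 14, 16, 34, 56, 64, 86]


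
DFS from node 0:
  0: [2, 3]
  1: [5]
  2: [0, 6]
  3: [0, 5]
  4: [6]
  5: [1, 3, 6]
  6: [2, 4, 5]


Visit 0, push [3, 2]
Visit 2, push [6]
Visit 6, push [5, 4]
Visit 4, push []
Visit 5, push [3, 1]
Visit 1, push []
Visit 3, push []

DFS order: [0, 2, 6, 4, 5, 1, 3]


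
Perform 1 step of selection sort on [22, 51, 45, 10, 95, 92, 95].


Initial: [22, 51, 45, 10, 95, 92, 95]
Step 1: min=10 at 3
  Swap: [10, 51, 45, 22, 95, 92, 95]

After 1 step: [10, 51, 45, 22, 95, 92, 95]


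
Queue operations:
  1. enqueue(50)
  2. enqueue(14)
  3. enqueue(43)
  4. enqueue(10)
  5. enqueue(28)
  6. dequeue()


enqueue(50) -> [50]
enqueue(14) -> [50, 14]
enqueue(43) -> [50, 14, 43]
enqueue(10) -> [50, 14, 43, 10]
enqueue(28) -> [50, 14, 43, 10, 28]
dequeue()->50, [14, 43, 10, 28]

Final queue: [14, 43, 10, 28]


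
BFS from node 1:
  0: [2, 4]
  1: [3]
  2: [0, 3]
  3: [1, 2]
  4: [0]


Visit 1, enqueue [3]
Visit 3, enqueue [2]
Visit 2, enqueue [0]
Visit 0, enqueue [4]
Visit 4, enqueue []

BFS order: [1, 3, 2, 0, 4]


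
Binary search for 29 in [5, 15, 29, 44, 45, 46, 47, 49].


Step 1: lo=0, hi=7, mid=3, val=44
Step 2: lo=0, hi=2, mid=1, val=15
Step 3: lo=2, hi=2, mid=2, val=29

Found at index 2


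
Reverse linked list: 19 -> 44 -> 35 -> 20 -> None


Step 1: curr=19, set curr.next=prev(None) | reversed so far: 19
Step 2: curr=44, set curr.next=prev(19) | reversed so far: 44 -> 19
Step 3: curr=35, set curr.next=prev(44) | reversed so far: 35 -> 44 -> 19
Step 4: curr=20, set curr.next=prev(35) | reversed so far: 20 -> 35 -> 44 -> 19

20 -> 35 -> 44 -> 19 -> None


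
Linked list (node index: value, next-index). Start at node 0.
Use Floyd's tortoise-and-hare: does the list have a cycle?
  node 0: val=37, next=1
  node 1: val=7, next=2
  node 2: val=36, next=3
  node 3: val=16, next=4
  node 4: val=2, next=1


Floyd's tortoise (slow, +1) and hare (fast, +2):
  init: slow=0, fast=0
  step 1: slow=1, fast=2
  step 2: slow=2, fast=4
  step 3: slow=3, fast=2
  step 4: slow=4, fast=4
  slow == fast at node 4: cycle detected

Cycle: yes


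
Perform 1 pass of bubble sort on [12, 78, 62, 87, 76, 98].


Initial: [12, 78, 62, 87, 76, 98]
Pass 1: [12, 62, 78, 76, 87, 98] (2 swaps)

After 1 pass: [12, 62, 78, 76, 87, 98]


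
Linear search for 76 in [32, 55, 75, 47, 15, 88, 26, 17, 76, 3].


i=0: 32!=76
i=1: 55!=76
i=2: 75!=76
i=3: 47!=76
i=4: 15!=76
i=5: 88!=76
i=6: 26!=76
i=7: 17!=76
i=8: 76==76 found!

Found at 8, 9 comps


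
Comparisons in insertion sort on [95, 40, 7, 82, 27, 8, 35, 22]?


Algorithm: insertion sort
Input: [95, 40, 7, 82, 27, 8, 35, 22]
Sorted: [7, 8, 22, 27, 35, 40, 82, 95]

24


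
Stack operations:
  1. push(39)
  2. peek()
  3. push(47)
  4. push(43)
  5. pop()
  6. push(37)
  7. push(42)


push(39) -> [39]
peek()->39
push(47) -> [39, 47]
push(43) -> [39, 47, 43]
pop()->43, [39, 47]
push(37) -> [39, 47, 37]
push(42) -> [39, 47, 37, 42]

Final stack: [39, 47, 37, 42]


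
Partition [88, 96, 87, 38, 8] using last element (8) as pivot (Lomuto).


Pivot: 8
Place pivot at 0: [8, 96, 87, 38, 88]

Partitioned: [8, 96, 87, 38, 88]


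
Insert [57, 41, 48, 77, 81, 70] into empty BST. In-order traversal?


Insert 57: root
Insert 41: L from 57
Insert 48: L from 57 -> R from 41
Insert 77: R from 57
Insert 81: R from 57 -> R from 77
Insert 70: R from 57 -> L from 77

In-order: [41, 48, 57, 70, 77, 81]


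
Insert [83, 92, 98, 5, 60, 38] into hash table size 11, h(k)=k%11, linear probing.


Insert 83: h=6 -> slot 6
Insert 92: h=4 -> slot 4
Insert 98: h=10 -> slot 10
Insert 5: h=5 -> slot 5
Insert 60: h=5, 2 probes -> slot 7
Insert 38: h=5, 3 probes -> slot 8

Table: [None, None, None, None, 92, 5, 83, 60, 38, None, 98]


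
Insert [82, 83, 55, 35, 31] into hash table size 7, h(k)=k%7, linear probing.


Insert 82: h=5 -> slot 5
Insert 83: h=6 -> slot 6
Insert 55: h=6, 1 probes -> slot 0
Insert 35: h=0, 1 probes -> slot 1
Insert 31: h=3 -> slot 3

Table: [55, 35, None, 31, None, 82, 83]


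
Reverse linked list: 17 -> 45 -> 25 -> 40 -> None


Step 1: curr=17, set curr.next=prev(None) | reversed so far: 17
Step 2: curr=45, set curr.next=prev(17) | reversed so far: 45 -> 17
Step 3: curr=25, set curr.next=prev(45) | reversed so far: 25 -> 45 -> 17
Step 4: curr=40, set curr.next=prev(25) | reversed so far: 40 -> 25 -> 45 -> 17

40 -> 25 -> 45 -> 17 -> None


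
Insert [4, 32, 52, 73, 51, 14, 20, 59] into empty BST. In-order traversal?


Insert 4: root
Insert 32: R from 4
Insert 52: R from 4 -> R from 32
Insert 73: R from 4 -> R from 32 -> R from 52
Insert 51: R from 4 -> R from 32 -> L from 52
Insert 14: R from 4 -> L from 32
Insert 20: R from 4 -> L from 32 -> R from 14
Insert 59: R from 4 -> R from 32 -> R from 52 -> L from 73

In-order: [4, 14, 20, 32, 51, 52, 59, 73]


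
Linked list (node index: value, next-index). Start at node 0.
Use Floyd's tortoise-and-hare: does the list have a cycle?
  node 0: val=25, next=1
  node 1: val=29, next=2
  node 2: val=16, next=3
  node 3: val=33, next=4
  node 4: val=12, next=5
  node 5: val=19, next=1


Floyd's tortoise (slow, +1) and hare (fast, +2):
  init: slow=0, fast=0
  step 1: slow=1, fast=2
  step 2: slow=2, fast=4
  step 3: slow=3, fast=1
  step 4: slow=4, fast=3
  step 5: slow=5, fast=5
  slow == fast at node 5: cycle detected

Cycle: yes


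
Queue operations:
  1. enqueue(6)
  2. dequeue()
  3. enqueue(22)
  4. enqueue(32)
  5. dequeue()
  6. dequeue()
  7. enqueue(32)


enqueue(6) -> [6]
dequeue()->6, []
enqueue(22) -> [22]
enqueue(32) -> [22, 32]
dequeue()->22, [32]
dequeue()->32, []
enqueue(32) -> [32]

Final queue: [32]


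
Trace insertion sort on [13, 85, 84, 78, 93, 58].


Initial: [13, 85, 84, 78, 93, 58]
Insert 85: [13, 85, 84, 78, 93, 58]
Insert 84: [13, 84, 85, 78, 93, 58]
Insert 78: [13, 78, 84, 85, 93, 58]
Insert 93: [13, 78, 84, 85, 93, 58]
Insert 58: [13, 58, 78, 84, 85, 93]

Sorted: [13, 58, 78, 84, 85, 93]


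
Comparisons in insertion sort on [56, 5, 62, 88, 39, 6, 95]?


Algorithm: insertion sort
Input: [56, 5, 62, 88, 39, 6, 95]
Sorted: [5, 6, 39, 56, 62, 88, 95]

13


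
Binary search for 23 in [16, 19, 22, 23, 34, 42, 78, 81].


Step 1: lo=0, hi=7, mid=3, val=23

Found at index 3


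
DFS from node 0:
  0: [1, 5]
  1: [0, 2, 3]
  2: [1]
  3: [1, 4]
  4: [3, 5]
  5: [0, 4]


Visit 0, push [5, 1]
Visit 1, push [3, 2]
Visit 2, push []
Visit 3, push [4]
Visit 4, push [5]
Visit 5, push []

DFS order: [0, 1, 2, 3, 4, 5]


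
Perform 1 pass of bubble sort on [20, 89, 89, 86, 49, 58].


Initial: [20, 89, 89, 86, 49, 58]
Pass 1: [20, 89, 86, 49, 58, 89] (3 swaps)

After 1 pass: [20, 89, 86, 49, 58, 89]


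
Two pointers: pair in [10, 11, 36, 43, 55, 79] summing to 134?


lo=0(10)+hi=5(79)=89
lo=1(11)+hi=5(79)=90
lo=2(36)+hi=5(79)=115
lo=3(43)+hi=5(79)=122
lo=4(55)+hi=5(79)=134

Yes: 55+79=134


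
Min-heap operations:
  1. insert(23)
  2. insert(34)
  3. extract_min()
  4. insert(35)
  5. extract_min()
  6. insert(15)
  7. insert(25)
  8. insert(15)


insert(23) -> [23]
insert(34) -> [23, 34]
extract_min()->23, [34]
insert(35) -> [34, 35]
extract_min()->34, [35]
insert(15) -> [15, 35]
insert(25) -> [15, 35, 25]
insert(15) -> [15, 15, 25, 35]

Final heap: [15, 15, 25, 35]


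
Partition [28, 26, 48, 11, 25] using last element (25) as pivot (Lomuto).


Pivot: 25
  11 <= 25: swap -> [11, 26, 48, 28, 25]
Place pivot at 1: [11, 25, 48, 28, 26]

Partitioned: [11, 25, 48, 28, 26]


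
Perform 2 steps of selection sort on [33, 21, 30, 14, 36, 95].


Initial: [33, 21, 30, 14, 36, 95]
Step 1: min=14 at 3
  Swap: [14, 21, 30, 33, 36, 95]
Step 2: min=21 at 1
  Swap: [14, 21, 30, 33, 36, 95]

After 2 steps: [14, 21, 30, 33, 36, 95]


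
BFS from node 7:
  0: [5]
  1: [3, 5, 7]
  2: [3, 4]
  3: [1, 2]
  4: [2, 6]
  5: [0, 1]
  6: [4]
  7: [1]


Visit 7, enqueue [1]
Visit 1, enqueue [3, 5]
Visit 3, enqueue [2]
Visit 5, enqueue [0]
Visit 2, enqueue [4]
Visit 0, enqueue []
Visit 4, enqueue [6]
Visit 6, enqueue []

BFS order: [7, 1, 3, 5, 2, 0, 4, 6]


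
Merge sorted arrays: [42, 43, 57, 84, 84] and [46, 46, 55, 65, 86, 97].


Take 42 from A
Take 43 from A
Take 46 from B
Take 46 from B
Take 55 from B
Take 57 from A
Take 65 from B
Take 84 from A
Take 84 from A

Merged: [42, 43, 46, 46, 55, 57, 65, 84, 84, 86, 97]


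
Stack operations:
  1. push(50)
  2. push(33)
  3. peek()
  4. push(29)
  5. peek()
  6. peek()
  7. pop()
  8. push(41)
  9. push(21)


push(50) -> [50]
push(33) -> [50, 33]
peek()->33
push(29) -> [50, 33, 29]
peek()->29
peek()->29
pop()->29, [50, 33]
push(41) -> [50, 33, 41]
push(21) -> [50, 33, 41, 21]

Final stack: [50, 33, 41, 21]


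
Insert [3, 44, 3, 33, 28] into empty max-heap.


Insert 3: [3]
Insert 44: [44, 3]
Insert 3: [44, 3, 3]
Insert 33: [44, 33, 3, 3]
Insert 28: [44, 33, 3, 3, 28]

Final heap: [44, 33, 3, 3, 28]


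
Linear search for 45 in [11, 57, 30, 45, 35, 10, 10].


i=0: 11!=45
i=1: 57!=45
i=2: 30!=45
i=3: 45==45 found!

Found at 3, 4 comps


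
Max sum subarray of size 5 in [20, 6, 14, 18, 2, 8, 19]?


[0:5]: 60
[1:6]: 48
[2:7]: 61

Max: 61 at [2:7]


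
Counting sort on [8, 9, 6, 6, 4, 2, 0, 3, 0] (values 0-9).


Input: [8, 9, 6, 6, 4, 2, 0, 3, 0]
Counts: [2, 0, 1, 1, 1, 0, 2, 0, 1, 1]

Sorted: [0, 0, 2, 3, 4, 6, 6, 8, 9]


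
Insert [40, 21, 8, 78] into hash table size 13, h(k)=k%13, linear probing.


Insert 40: h=1 -> slot 1
Insert 21: h=8 -> slot 8
Insert 8: h=8, 1 probes -> slot 9
Insert 78: h=0 -> slot 0

Table: [78, 40, None, None, None, None, None, None, 21, 8, None, None, None]


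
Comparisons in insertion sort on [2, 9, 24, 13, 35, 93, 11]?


Algorithm: insertion sort
Input: [2, 9, 24, 13, 35, 93, 11]
Sorted: [2, 9, 11, 13, 24, 35, 93]

11


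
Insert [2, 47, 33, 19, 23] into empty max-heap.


Insert 2: [2]
Insert 47: [47, 2]
Insert 33: [47, 2, 33]
Insert 19: [47, 19, 33, 2]
Insert 23: [47, 23, 33, 2, 19]

Final heap: [47, 23, 33, 2, 19]


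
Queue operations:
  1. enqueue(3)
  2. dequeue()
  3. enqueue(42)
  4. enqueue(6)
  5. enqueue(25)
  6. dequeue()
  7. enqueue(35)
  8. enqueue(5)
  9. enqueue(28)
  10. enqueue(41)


enqueue(3) -> [3]
dequeue()->3, []
enqueue(42) -> [42]
enqueue(6) -> [42, 6]
enqueue(25) -> [42, 6, 25]
dequeue()->42, [6, 25]
enqueue(35) -> [6, 25, 35]
enqueue(5) -> [6, 25, 35, 5]
enqueue(28) -> [6, 25, 35, 5, 28]
enqueue(41) -> [6, 25, 35, 5, 28, 41]

Final queue: [6, 25, 35, 5, 28, 41]


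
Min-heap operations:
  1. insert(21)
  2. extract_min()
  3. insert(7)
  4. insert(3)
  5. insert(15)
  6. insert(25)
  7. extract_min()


insert(21) -> [21]
extract_min()->21, []
insert(7) -> [7]
insert(3) -> [3, 7]
insert(15) -> [3, 7, 15]
insert(25) -> [3, 7, 15, 25]
extract_min()->3, [7, 25, 15]

Final heap: [7, 25, 15]


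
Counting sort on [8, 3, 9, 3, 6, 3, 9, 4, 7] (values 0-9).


Input: [8, 3, 9, 3, 6, 3, 9, 4, 7]
Counts: [0, 0, 0, 3, 1, 0, 1, 1, 1, 2]

Sorted: [3, 3, 3, 4, 6, 7, 8, 9, 9]


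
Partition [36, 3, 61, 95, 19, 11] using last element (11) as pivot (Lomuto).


Pivot: 11
  3 <= 11: swap -> [3, 36, 61, 95, 19, 11]
Place pivot at 1: [3, 11, 61, 95, 19, 36]

Partitioned: [3, 11, 61, 95, 19, 36]
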